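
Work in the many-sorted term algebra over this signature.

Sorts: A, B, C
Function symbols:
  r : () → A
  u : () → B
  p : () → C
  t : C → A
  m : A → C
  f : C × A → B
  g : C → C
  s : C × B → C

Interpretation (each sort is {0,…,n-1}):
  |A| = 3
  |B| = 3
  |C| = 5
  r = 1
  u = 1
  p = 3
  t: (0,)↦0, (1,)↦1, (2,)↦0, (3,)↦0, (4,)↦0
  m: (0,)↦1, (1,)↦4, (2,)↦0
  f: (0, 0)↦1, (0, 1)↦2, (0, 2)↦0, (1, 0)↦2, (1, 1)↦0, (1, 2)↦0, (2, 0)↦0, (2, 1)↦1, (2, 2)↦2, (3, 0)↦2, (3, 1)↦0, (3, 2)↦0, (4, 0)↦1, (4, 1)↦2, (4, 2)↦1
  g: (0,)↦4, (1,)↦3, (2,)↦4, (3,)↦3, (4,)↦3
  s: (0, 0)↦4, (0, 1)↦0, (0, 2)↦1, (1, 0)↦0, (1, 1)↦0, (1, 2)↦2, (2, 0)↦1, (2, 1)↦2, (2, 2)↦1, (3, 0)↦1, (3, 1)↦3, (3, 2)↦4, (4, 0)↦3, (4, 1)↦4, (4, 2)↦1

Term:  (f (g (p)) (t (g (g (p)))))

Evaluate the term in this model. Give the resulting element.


value = 2

  p = 3
  (g (p)) = g(3,) = 3
  p = 3
  (g (p)) = g(3,) = 3
  (g (g (p))) = g(3,) = 3
  (t (g (g (p)))) = t(3,) = 0
  (f (g (p)) (t (g (g (p))))) = f(3, 0) = 2


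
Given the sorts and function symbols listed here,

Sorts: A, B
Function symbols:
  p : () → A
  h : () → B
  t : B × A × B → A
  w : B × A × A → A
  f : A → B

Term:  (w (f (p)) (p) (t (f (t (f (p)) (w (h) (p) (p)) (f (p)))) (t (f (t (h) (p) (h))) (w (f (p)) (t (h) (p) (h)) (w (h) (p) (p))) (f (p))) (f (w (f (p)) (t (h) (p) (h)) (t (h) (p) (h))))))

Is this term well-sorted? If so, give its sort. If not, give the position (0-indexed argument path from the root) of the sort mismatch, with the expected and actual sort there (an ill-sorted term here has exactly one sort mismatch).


    (p) : A
  (f (p)) : B
  (p) : A
          (p) : A
        (f (p)) : B
          (h) : B
          (p) : A
          (p) : A
        (w (h) (p) (p)) : A
          (p) : A
        (f (p)) : B
      (t (f (p)) (w (h) (p) (p)) (f (p))) : A
    (f (t (f (p)) (w (h) (p) (p)) (f (p)))) : B
          (h) : B
          (p) : A
          (h) : B
        (t (h) (p) (h)) : A
      (f (t (h) (p) (h))) : B
          (p) : A
        (f (p)) : B
          (h) : B
          (p) : A
          (h) : B
        (t (h) (p) (h)) : A
          (h) : B
          (p) : A
          (p) : A
        (w (h) (p) (p)) : A
      (w (f (p)) (t (h) (p) (h)) (w (h) (p) (p))) : A
        (p) : A
      (f (p)) : B
    (t (f (t (h) (p) (h))) (w (f (p)) (t (h) (p) (h)) (w (h) (p) (p))) (f (p))) : A
          (p) : A
        (f (p)) : B
          (h) : B
          (p) : A
          (h) : B
        (t (h) (p) (h)) : A
          (h) : B
          (p) : A
          (h) : B
        (t (h) (p) (h)) : A
      (w (f (p)) (t (h) (p) (h)) (t (h) (p) (h))) : A
    (f (w (f (p)) (t (h) (p) (h)) (t (h) (p) (h)))) : B
  (t (f (t (f (p)) (w (h) (p) (p)) (f (p)))) (t (f (t (h) (p) (h))) (w (f (p)) (t (h) (p) (h)) (w (h) (p) (p))) (f (p))) (f (w (f (p)) (t (h) (p) (h)) (t (h) (p) (h))))) : A
(w (f (p)) (p) (t (f (t (f (p)) (w (h) (p) (p)) (f (p)))) (t (f (t (h) (p) (h))) (w (f (p)) (t (h) (p) (h)) (w (h) (p) (p))) (f (p))) (f (w (f (p)) (t (h) (p) (h)) (t (h) (p) (h)))))) : A

well-sorted; sort = A


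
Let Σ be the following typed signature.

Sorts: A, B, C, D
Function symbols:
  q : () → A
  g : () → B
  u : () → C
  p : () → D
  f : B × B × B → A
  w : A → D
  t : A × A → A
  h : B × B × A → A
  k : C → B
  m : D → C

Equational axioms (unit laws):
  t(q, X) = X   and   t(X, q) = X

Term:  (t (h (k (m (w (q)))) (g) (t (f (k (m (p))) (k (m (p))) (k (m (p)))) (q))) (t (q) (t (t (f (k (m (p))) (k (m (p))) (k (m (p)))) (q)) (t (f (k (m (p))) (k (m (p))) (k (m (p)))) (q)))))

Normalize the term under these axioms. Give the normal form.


1. (t (h (k (m (w (q)))) (g) (t (f (k (m (p))) (k (m (p))) (k (m (p)))) (q))) (t (q) (t (t (f (k (m (p))) (k (m (p))) (k (m (p)))) (q)) (t (f (k (m (p))) (k (m (p))) (k (m (p)))) (q)))))  →  (t (h (k (m (w (q)))) (g) (f (k (m (p))) (k (m (p))) (k (m (p))))) (t (q) (t (t (f (k (m (p))) (k (m (p))) (k (m (p)))) (q)) (t (f (k (m (p))) (k (m (p))) (k (m (p)))) (q)))))
2. (t (h (k (m (w (q)))) (g) (f (k (m (p))) (k (m (p))) (k (m (p))))) (t (q) (t (t (f (k (m (p))) (k (m (p))) (k (m (p)))) (q)) (t (f (k (m (p))) (k (m (p))) (k (m (p)))) (q)))))  →  (t (h (k (m (w (q)))) (g) (f (k (m (p))) (k (m (p))) (k (m (p))))) (t (t (f (k (m (p))) (k (m (p))) (k (m (p)))) (q)) (t (f (k (m (p))) (k (m (p))) (k (m (p)))) (q))))
3. (t (h (k (m (w (q)))) (g) (f (k (m (p))) (k (m (p))) (k (m (p))))) (t (t (f (k (m (p))) (k (m (p))) (k (m (p)))) (q)) (t (f (k (m (p))) (k (m (p))) (k (m (p)))) (q))))  →  (t (h (k (m (w (q)))) (g) (f (k (m (p))) (k (m (p))) (k (m (p))))) (t (f (k (m (p))) (k (m (p))) (k (m (p)))) (t (f (k (m (p))) (k (m (p))) (k (m (p)))) (q))))
4. (t (h (k (m (w (q)))) (g) (f (k (m (p))) (k (m (p))) (k (m (p))))) (t (f (k (m (p))) (k (m (p))) (k (m (p)))) (t (f (k (m (p))) (k (m (p))) (k (m (p)))) (q))))  →  (t (h (k (m (w (q)))) (g) (f (k (m (p))) (k (m (p))) (k (m (p))))) (t (f (k (m (p))) (k (m (p))) (k (m (p)))) (f (k (m (p))) (k (m (p))) (k (m (p))))))

normal form = (t (h (k (m (w (q)))) (g) (f (k (m (p))) (k (m (p))) (k (m (p))))) (t (f (k (m (p))) (k (m (p))) (k (m (p)))) (f (k (m (p))) (k (m (p))) (k (m (p))))))


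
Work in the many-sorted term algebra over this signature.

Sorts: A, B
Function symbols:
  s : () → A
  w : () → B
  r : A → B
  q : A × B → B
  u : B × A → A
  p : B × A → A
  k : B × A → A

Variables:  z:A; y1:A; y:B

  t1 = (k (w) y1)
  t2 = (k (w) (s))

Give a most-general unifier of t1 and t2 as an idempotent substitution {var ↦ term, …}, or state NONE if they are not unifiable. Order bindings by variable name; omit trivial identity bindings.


{y1 ↦ (s)}


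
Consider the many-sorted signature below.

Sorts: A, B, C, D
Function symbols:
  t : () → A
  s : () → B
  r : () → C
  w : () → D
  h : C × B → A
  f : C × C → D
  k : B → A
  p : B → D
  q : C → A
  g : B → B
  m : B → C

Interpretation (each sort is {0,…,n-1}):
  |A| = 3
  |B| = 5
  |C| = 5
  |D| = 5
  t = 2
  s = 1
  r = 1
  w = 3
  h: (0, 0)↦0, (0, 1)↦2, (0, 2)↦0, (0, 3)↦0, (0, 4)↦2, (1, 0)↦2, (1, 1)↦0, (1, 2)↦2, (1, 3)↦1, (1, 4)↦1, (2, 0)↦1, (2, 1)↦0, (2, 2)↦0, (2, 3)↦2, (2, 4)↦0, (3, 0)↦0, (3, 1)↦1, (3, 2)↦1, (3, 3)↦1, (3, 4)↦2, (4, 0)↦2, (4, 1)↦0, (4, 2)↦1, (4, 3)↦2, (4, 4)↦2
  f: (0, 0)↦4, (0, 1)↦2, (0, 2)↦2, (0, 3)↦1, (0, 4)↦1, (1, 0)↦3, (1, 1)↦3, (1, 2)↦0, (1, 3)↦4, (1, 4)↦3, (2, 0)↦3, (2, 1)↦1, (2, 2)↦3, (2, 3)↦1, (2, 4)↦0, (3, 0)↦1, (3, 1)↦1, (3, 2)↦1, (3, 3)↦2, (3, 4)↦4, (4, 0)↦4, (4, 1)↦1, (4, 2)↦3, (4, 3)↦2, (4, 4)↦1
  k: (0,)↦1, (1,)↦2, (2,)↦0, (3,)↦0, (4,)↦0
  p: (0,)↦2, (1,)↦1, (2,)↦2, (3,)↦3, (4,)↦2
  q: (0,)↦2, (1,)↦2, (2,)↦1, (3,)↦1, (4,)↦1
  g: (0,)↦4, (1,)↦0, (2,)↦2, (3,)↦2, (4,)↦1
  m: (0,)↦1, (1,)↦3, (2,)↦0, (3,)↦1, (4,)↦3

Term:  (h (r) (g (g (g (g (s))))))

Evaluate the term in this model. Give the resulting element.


  r = 1
  s = 1
  (g (s)) = g(1,) = 0
  (g (g (s))) = g(0,) = 4
  (g (g (g (s)))) = g(4,) = 1
  (g (g (g (g (s))))) = g(1,) = 0
  (h (r) (g (g (g (g (s)))))) = h(1, 0) = 2

value = 2


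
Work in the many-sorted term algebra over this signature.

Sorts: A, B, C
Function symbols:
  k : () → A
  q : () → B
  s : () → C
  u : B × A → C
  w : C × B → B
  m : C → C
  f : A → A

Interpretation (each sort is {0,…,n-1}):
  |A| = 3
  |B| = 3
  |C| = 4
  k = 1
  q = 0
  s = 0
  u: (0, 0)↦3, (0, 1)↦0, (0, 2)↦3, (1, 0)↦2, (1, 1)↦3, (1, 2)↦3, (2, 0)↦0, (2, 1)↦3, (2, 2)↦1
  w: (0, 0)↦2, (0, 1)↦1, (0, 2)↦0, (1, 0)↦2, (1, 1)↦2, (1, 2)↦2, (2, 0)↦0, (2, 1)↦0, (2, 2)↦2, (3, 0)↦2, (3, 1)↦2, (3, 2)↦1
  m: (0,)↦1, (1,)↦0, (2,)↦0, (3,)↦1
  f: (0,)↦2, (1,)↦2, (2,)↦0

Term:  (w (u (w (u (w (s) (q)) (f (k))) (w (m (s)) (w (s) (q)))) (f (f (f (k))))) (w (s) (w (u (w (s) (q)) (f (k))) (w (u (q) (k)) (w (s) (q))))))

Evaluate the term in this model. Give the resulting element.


  s = 0
  q = 0
  (w (s) (q)) = w(0, 0) = 2
  k = 1
  (f (k)) = f(1,) = 2
  (u (w (s) (q)) (f (k))) = u(2, 2) = 1
  s = 0
  (m (s)) = m(0,) = 1
  s = 0
  q = 0
  (w (s) (q)) = w(0, 0) = 2
  (w (m (s)) (w (s) (q))) = w(1, 2) = 2
  (w (u (w (s) (q)) (f (k))) (w (m (s)) (w (s) (q)))) = w(1, 2) = 2
  k = 1
  (f (k)) = f(1,) = 2
  (f (f (k))) = f(2,) = 0
  (f (f (f (k)))) = f(0,) = 2
  (u (w (u (w (s) (q)) (f (k))) (w (m (s)) (w (s) (q)))) (f (f (f (k))))) = u(2, 2) = 1
  s = 0
  s = 0
  q = 0
  (w (s) (q)) = w(0, 0) = 2
  k = 1
  (f (k)) = f(1,) = 2
  (u (w (s) (q)) (f (k))) = u(2, 2) = 1
  q = 0
  k = 1
  (u (q) (k)) = u(0, 1) = 0
  s = 0
  q = 0
  (w (s) (q)) = w(0, 0) = 2
  (w (u (q) (k)) (w (s) (q))) = w(0, 2) = 0
  (w (u (w (s) (q)) (f (k))) (w (u (q) (k)) (w (s) (q)))) = w(1, 0) = 2
  (w (s) (w (u (w (s) (q)) (f (k))) (w (u (q) (k)) (w (s) (q))))) = w(0, 2) = 0
  (w (u (w (u (w (s) (q)) (f (k))) (w (m (s)) (w (s) (q)))) (f (f (f (k))))) (w (s) (w (u (w (s) (q)) (f (k))) (w (u (q) (k)) (w (s) (q)))))) = w(1, 0) = 2

value = 2


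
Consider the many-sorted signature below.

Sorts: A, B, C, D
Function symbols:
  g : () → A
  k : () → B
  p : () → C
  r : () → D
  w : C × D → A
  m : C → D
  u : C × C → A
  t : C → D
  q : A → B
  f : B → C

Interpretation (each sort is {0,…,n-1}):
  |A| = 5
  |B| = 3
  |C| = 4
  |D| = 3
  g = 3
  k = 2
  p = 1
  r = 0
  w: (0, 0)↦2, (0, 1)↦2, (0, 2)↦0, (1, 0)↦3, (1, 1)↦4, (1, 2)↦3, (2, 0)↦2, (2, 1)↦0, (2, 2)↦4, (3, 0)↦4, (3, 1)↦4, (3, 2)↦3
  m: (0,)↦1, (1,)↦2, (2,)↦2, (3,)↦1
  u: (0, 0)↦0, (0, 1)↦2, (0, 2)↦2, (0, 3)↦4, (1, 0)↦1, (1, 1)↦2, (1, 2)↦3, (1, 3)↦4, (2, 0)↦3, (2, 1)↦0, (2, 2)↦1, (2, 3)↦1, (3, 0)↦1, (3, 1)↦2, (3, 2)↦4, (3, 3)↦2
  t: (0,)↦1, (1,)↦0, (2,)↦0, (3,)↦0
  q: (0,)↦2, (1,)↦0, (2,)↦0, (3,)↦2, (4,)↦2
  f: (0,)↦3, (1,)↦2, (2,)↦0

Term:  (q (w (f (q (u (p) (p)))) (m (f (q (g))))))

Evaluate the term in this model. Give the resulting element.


  p = 1
  p = 1
  (u (p) (p)) = u(1, 1) = 2
  (q (u (p) (p))) = q(2,) = 0
  (f (q (u (p) (p)))) = f(0,) = 3
  g = 3
  (q (g)) = q(3,) = 2
  (f (q (g))) = f(2,) = 0
  (m (f (q (g)))) = m(0,) = 1
  (w (f (q (u (p) (p)))) (m (f (q (g))))) = w(3, 1) = 4
  (q (w (f (q (u (p) (p)))) (m (f (q (g)))))) = q(4,) = 2

value = 2


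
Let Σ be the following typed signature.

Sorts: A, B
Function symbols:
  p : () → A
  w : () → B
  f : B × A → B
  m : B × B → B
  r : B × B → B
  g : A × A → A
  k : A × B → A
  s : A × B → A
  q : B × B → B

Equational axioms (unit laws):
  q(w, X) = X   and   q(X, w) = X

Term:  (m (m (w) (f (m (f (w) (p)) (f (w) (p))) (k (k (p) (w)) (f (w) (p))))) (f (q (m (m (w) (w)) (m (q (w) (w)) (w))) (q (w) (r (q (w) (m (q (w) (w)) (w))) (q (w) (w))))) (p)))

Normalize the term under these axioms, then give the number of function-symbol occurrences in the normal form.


1. (m (m (w) (f (m (f (w) (p)) (f (w) (p))) (k (k (p) (w)) (f (w) (p))))) (f (q (m (m (w) (w)) (m (q (w) (w)) (w))) (q (w) (r (q (w) (m (q (w) (w)) (w))) (q (w) (w))))) (p)))  →  (m (m (w) (f (m (f (w) (p)) (f (w) (p))) (k (k (p) (w)) (f (w) (p))))) (f (q (m (m (w) (w)) (m (w) (w))) (q (w) (r (q (w) (m (q (w) (w)) (w))) (q (w) (w))))) (p)))
2. (m (m (w) (f (m (f (w) (p)) (f (w) (p))) (k (k (p) (w)) (f (w) (p))))) (f (q (m (m (w) (w)) (m (w) (w))) (q (w) (r (q (w) (m (q (w) (w)) (w))) (q (w) (w))))) (p)))  →  (m (m (w) (f (m (f (w) (p)) (f (w) (p))) (k (k (p) (w)) (f (w) (p))))) (f (q (m (m (w) (w)) (m (w) (w))) (r (q (w) (m (q (w) (w)) (w))) (q (w) (w)))) (p)))
3. (m (m (w) (f (m (f (w) (p)) (f (w) (p))) (k (k (p) (w)) (f (w) (p))))) (f (q (m (m (w) (w)) (m (w) (w))) (r (q (w) (m (q (w) (w)) (w))) (q (w) (w)))) (p)))  →  (m (m (w) (f (m (f (w) (p)) (f (w) (p))) (k (k (p) (w)) (f (w) (p))))) (f (q (m (m (w) (w)) (m (w) (w))) (r (m (q (w) (w)) (w)) (q (w) (w)))) (p)))
4. (m (m (w) (f (m (f (w) (p)) (f (w) (p))) (k (k (p) (w)) (f (w) (p))))) (f (q (m (m (w) (w)) (m (w) (w))) (r (m (q (w) (w)) (w)) (q (w) (w)))) (p)))  →  (m (m (w) (f (m (f (w) (p)) (f (w) (p))) (k (k (p) (w)) (f (w) (p))))) (f (q (m (m (w) (w)) (m (w) (w))) (r (m (w) (w)) (q (w) (w)))) (p)))
5. (m (m (w) (f (m (f (w) (p)) (f (w) (p))) (k (k (p) (w)) (f (w) (p))))) (f (q (m (m (w) (w)) (m (w) (w))) (r (m (w) (w)) (q (w) (w)))) (p)))  →  (m (m (w) (f (m (f (w) (p)) (f (w) (p))) (k (k (p) (w)) (f (w) (p))))) (f (q (m (m (w) (w)) (m (w) (w))) (r (m (w) (w)) (w))) (p)))
normal form: (m (m (w) (f (m (f (w) (p)) (f (w) (p))) (k (k (p) (w)) (f (w) (p))))) (f (q (m (m (w) (w)) (m (w) (w))) (r (m (w) (w)) (w))) (p)))

size = 33


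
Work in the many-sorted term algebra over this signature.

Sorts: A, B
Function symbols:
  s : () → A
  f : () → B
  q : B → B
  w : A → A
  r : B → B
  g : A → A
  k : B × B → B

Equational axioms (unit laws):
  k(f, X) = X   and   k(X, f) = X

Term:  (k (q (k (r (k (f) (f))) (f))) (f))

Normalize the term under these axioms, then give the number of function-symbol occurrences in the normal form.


size = 3

1. (k (q (k (r (k (f) (f))) (f))) (f))  →  (q (k (r (k (f) (f))) (f)))
2. (q (k (r (k (f) (f))) (f)))  →  (q (r (k (f) (f))))
3. (q (r (k (f) (f))))  →  (q (r (f)))
normal form: (q (r (f)))


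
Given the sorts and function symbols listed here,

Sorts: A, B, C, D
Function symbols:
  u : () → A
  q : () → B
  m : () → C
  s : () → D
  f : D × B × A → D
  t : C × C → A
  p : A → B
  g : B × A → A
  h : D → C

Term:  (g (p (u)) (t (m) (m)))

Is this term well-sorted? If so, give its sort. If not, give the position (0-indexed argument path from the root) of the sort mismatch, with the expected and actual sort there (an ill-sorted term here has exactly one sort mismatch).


    (u) : A
  (p (u)) : B
    (m) : C
    (m) : C
  (t (m) (m)) : A
(g (p (u)) (t (m) (m))) : A

well-sorted; sort = A


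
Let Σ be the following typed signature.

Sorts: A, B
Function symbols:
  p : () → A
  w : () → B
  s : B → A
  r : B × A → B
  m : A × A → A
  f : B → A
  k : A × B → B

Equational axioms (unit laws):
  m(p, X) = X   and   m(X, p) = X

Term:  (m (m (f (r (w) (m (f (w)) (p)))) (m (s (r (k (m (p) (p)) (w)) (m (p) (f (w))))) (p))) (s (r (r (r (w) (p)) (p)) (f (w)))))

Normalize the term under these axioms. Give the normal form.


1. (m (m (f (r (w) (m (f (w)) (p)))) (m (s (r (k (m (p) (p)) (w)) (m (p) (f (w))))) (p))) (s (r (r (r (w) (p)) (p)) (f (w)))))  →  (m (m (f (r (w) (f (w)))) (m (s (r (k (m (p) (p)) (w)) (m (p) (f (w))))) (p))) (s (r (r (r (w) (p)) (p)) (f (w)))))
2. (m (m (f (r (w) (f (w)))) (m (s (r (k (m (p) (p)) (w)) (m (p) (f (w))))) (p))) (s (r (r (r (w) (p)) (p)) (f (w)))))  →  (m (m (f (r (w) (f (w)))) (s (r (k (m (p) (p)) (w)) (m (p) (f (w)))))) (s (r (r (r (w) (p)) (p)) (f (w)))))
3. (m (m (f (r (w) (f (w)))) (s (r (k (m (p) (p)) (w)) (m (p) (f (w)))))) (s (r (r (r (w) (p)) (p)) (f (w)))))  →  (m (m (f (r (w) (f (w)))) (s (r (k (p) (w)) (m (p) (f (w)))))) (s (r (r (r (w) (p)) (p)) (f (w)))))
4. (m (m (f (r (w) (f (w)))) (s (r (k (p) (w)) (m (p) (f (w)))))) (s (r (r (r (w) (p)) (p)) (f (w)))))  →  (m (m (f (r (w) (f (w)))) (s (r (k (p) (w)) (f (w))))) (s (r (r (r (w) (p)) (p)) (f (w)))))

normal form = (m (m (f (r (w) (f (w)))) (s (r (k (p) (w)) (f (w))))) (s (r (r (r (w) (p)) (p)) (f (w)))))


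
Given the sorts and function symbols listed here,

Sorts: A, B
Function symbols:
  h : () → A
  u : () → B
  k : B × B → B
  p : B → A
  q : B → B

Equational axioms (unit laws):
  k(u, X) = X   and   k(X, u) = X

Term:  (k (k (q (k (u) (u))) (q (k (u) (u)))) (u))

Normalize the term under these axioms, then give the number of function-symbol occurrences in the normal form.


size = 5

1. (k (k (q (k (u) (u))) (q (k (u) (u)))) (u))  →  (k (q (k (u) (u))) (q (k (u) (u))))
2. (k (q (k (u) (u))) (q (k (u) (u))))  →  (k (q (u)) (q (k (u) (u))))
3. (k (q (u)) (q (k (u) (u))))  →  (k (q (u)) (q (u)))
normal form: (k (q (u)) (q (u)))


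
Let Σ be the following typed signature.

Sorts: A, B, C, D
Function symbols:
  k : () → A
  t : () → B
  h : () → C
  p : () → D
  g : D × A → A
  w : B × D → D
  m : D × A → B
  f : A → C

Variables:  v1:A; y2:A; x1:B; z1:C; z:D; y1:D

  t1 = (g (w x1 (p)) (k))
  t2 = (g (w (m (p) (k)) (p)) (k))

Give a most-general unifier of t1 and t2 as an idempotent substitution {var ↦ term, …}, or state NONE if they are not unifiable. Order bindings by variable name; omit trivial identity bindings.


{x1 ↦ (m (p) (k))}


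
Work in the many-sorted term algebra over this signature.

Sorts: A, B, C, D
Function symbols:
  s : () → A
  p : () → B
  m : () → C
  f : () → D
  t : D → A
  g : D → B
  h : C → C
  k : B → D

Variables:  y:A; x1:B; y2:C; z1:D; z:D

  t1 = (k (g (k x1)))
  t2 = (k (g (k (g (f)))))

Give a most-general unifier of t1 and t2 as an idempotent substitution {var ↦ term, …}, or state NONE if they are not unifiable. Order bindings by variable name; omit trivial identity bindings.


{x1 ↦ (g (f))}


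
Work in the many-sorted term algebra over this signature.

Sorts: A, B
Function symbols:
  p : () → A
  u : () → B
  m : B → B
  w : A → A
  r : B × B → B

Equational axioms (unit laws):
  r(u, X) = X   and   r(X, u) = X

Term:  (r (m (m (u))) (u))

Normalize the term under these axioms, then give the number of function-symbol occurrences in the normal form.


size = 3

1. (r (m (m (u))) (u))  →  (m (m (u)))
normal form: (m (m (u)))


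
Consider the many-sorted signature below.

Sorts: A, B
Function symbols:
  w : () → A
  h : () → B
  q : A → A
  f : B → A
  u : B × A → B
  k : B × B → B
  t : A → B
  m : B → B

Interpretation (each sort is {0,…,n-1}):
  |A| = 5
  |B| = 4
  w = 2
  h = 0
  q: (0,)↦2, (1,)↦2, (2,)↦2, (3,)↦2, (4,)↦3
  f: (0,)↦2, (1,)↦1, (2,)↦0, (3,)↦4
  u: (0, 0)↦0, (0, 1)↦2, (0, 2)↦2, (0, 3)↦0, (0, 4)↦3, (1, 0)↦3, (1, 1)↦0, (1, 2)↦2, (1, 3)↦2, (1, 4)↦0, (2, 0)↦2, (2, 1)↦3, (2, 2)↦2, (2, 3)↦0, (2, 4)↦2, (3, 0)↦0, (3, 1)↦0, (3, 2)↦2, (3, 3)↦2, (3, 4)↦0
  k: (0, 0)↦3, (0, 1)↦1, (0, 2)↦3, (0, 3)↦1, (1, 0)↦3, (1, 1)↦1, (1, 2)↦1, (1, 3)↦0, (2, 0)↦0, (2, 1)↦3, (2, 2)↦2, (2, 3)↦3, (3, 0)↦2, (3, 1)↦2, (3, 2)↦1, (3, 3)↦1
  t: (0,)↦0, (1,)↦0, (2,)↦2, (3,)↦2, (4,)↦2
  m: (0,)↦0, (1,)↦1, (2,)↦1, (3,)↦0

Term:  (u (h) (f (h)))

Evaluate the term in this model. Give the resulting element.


  h = 0
  h = 0
  (f (h)) = f(0,) = 2
  (u (h) (f (h))) = u(0, 2) = 2

value = 2


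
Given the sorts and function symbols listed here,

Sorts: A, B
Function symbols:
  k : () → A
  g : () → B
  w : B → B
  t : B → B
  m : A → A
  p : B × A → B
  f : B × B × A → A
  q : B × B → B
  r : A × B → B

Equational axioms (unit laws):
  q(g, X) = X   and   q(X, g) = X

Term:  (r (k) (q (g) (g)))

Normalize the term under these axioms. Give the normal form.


normal form = (r (k) (g))

1. (r (k) (q (g) (g)))  →  (r (k) (g))


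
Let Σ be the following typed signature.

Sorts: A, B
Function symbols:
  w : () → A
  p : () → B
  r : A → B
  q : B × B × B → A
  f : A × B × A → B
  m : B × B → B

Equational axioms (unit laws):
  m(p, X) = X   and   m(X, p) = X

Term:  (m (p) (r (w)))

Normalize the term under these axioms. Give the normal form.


1. (m (p) (r (w)))  →  (r (w))

normal form = (r (w))


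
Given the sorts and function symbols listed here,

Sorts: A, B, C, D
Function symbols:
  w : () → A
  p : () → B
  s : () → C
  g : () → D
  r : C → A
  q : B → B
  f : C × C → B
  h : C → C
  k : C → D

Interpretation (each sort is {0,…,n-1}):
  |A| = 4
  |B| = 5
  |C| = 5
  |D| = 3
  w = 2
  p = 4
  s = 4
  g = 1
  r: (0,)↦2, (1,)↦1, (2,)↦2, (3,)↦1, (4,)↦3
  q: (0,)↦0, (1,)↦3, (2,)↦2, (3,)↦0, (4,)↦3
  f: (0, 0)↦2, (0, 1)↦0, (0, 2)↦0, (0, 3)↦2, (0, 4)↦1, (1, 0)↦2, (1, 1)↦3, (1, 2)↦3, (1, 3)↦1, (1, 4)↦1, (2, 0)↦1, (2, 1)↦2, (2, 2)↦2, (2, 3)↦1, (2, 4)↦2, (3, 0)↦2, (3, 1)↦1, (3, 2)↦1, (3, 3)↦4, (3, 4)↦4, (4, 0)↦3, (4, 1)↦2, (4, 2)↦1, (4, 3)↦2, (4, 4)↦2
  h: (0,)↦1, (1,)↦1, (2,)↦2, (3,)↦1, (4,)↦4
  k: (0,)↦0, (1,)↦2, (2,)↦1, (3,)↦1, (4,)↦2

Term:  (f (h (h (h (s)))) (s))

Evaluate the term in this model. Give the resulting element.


  s = 4
  (h (s)) = h(4,) = 4
  (h (h (s))) = h(4,) = 4
  (h (h (h (s)))) = h(4,) = 4
  s = 4
  (f (h (h (h (s)))) (s)) = f(4, 4) = 2

value = 2


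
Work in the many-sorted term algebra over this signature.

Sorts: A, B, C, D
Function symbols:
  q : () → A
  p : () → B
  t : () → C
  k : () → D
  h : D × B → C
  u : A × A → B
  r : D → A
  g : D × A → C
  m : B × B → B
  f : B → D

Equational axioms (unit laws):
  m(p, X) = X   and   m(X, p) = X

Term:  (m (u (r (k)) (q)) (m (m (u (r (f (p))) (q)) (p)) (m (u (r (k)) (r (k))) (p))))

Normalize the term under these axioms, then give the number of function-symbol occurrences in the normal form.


size = 16

1. (m (u (r (k)) (q)) (m (m (u (r (f (p))) (q)) (p)) (m (u (r (k)) (r (k))) (p))))  →  (m (u (r (k)) (q)) (m (u (r (f (p))) (q)) (m (u (r (k)) (r (k))) (p))))
2. (m (u (r (k)) (q)) (m (u (r (f (p))) (q)) (m (u (r (k)) (r (k))) (p))))  →  (m (u (r (k)) (q)) (m (u (r (f (p))) (q)) (u (r (k)) (r (k)))))
normal form: (m (u (r (k)) (q)) (m (u (r (f (p))) (q)) (u (r (k)) (r (k)))))


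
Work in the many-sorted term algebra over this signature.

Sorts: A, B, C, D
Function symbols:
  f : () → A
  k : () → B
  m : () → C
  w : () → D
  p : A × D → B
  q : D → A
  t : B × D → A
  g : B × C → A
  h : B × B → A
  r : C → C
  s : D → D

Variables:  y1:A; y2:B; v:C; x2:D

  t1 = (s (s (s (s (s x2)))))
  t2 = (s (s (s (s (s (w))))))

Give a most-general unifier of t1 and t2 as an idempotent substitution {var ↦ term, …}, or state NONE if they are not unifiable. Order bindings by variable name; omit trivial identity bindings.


{x2 ↦ (w)}


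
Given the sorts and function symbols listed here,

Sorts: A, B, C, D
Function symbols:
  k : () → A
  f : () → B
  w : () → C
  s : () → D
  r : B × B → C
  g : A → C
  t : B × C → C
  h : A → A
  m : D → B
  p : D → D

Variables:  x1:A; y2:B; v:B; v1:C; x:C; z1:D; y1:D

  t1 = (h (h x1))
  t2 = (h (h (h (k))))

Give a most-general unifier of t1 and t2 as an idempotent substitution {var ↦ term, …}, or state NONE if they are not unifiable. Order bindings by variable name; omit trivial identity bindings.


{x1 ↦ (h (k))}


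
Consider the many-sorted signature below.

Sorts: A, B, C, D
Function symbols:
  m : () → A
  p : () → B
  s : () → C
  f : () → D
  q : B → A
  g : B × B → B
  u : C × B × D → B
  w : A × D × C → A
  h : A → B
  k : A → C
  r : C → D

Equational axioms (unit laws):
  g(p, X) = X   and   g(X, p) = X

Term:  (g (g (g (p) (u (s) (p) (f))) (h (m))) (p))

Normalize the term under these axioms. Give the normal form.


1. (g (g (g (p) (u (s) (p) (f))) (h (m))) (p))  →  (g (g (p) (u (s) (p) (f))) (h (m)))
2. (g (g (p) (u (s) (p) (f))) (h (m)))  →  (g (u (s) (p) (f)) (h (m)))

normal form = (g (u (s) (p) (f)) (h (m)))


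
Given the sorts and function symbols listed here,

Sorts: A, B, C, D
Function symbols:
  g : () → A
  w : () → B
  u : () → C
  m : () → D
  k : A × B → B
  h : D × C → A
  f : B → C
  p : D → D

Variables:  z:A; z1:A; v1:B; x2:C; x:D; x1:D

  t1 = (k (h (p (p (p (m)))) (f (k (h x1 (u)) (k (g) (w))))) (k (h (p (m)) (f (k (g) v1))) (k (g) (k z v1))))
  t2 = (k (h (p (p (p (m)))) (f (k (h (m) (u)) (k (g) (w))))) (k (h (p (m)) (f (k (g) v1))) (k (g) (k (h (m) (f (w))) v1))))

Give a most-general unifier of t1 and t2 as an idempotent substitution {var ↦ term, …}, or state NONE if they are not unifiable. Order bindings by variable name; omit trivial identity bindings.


{x1 ↦ (m), z ↦ (h (m) (f (w)))}


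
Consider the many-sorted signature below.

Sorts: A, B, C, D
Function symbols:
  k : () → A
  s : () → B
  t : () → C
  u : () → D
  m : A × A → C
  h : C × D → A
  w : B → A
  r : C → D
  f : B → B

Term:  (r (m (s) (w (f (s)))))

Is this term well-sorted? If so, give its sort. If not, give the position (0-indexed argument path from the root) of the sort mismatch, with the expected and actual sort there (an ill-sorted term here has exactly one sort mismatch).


ill-sorted at position [0, 0]: expected A, got B

    (s) : B
        (s) : B
      (f (s)) : B
    (w (f (s))) : A
  (m (s) (w (f (s)))) : ✗ arg 0 at [0, 0] has sort B, expected A


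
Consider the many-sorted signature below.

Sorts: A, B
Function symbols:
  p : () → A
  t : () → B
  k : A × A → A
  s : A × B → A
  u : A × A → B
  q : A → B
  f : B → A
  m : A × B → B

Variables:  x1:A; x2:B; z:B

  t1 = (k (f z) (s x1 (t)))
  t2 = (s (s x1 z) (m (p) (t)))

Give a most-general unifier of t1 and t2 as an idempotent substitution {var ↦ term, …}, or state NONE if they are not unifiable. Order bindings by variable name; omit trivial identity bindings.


NONE (not unifiable)

head clash or occurs-check failure — not unifiable


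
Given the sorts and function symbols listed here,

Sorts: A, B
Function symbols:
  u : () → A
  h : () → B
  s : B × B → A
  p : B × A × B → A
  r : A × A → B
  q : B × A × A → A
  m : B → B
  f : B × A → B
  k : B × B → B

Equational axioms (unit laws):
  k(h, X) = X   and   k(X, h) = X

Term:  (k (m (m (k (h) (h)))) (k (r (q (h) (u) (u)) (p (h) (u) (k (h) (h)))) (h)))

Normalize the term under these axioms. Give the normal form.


1. (k (m (m (k (h) (h)))) (k (r (q (h) (u) (u)) (p (h) (u) (k (h) (h)))) (h)))  →  (k (m (m (h))) (k (r (q (h) (u) (u)) (p (h) (u) (k (h) (h)))) (h)))
2. (k (m (m (h))) (k (r (q (h) (u) (u)) (p (h) (u) (k (h) (h)))) (h)))  →  (k (m (m (h))) (r (q (h) (u) (u)) (p (h) (u) (k (h) (h)))))
3. (k (m (m (h))) (r (q (h) (u) (u)) (p (h) (u) (k (h) (h)))))  →  (k (m (m (h))) (r (q (h) (u) (u)) (p (h) (u) (h))))

normal form = (k (m (m (h))) (r (q (h) (u) (u)) (p (h) (u) (h))))


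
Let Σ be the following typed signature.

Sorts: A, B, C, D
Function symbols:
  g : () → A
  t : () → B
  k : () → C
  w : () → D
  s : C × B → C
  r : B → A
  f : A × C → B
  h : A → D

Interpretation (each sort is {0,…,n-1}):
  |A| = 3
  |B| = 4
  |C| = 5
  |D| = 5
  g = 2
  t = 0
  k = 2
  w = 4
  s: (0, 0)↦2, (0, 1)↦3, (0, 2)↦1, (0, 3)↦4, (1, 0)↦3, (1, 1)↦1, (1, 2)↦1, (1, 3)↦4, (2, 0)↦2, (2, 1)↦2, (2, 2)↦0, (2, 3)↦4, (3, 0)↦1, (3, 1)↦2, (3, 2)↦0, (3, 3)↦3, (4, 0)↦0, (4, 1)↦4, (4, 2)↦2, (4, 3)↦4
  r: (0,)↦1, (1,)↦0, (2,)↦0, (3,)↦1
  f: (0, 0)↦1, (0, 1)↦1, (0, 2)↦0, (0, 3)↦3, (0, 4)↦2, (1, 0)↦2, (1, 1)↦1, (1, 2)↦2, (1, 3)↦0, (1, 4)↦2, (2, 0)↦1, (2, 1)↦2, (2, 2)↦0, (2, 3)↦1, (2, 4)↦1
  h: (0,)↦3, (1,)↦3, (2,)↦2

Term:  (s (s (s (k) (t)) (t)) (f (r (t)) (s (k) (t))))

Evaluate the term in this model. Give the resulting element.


  k = 2
  t = 0
  (s (k) (t)) = s(2, 0) = 2
  t = 0
  (s (s (k) (t)) (t)) = s(2, 0) = 2
  t = 0
  (r (t)) = r(0,) = 1
  k = 2
  t = 0
  (s (k) (t)) = s(2, 0) = 2
  (f (r (t)) (s (k) (t))) = f(1, 2) = 2
  (s (s (s (k) (t)) (t)) (f (r (t)) (s (k) (t)))) = s(2, 2) = 0

value = 0


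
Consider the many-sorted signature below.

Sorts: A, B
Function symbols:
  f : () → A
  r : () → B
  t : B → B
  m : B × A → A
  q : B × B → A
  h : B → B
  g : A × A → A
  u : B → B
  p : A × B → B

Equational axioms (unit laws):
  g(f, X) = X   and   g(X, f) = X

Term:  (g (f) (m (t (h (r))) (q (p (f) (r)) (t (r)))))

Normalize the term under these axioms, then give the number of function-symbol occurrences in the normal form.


1. (g (f) (m (t (h (r))) (q (p (f) (r)) (t (r)))))  →  (m (t (h (r))) (q (p (f) (r)) (t (r))))
normal form: (m (t (h (r))) (q (p (f) (r)) (t (r))))

size = 10


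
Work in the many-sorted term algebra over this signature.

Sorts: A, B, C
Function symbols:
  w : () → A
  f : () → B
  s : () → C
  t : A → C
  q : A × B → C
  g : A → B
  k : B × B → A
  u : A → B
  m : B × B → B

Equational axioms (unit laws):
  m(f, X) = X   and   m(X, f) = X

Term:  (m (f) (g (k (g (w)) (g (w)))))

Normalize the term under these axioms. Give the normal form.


normal form = (g (k (g (w)) (g (w))))

1. (m (f) (g (k (g (w)) (g (w)))))  →  (g (k (g (w)) (g (w))))


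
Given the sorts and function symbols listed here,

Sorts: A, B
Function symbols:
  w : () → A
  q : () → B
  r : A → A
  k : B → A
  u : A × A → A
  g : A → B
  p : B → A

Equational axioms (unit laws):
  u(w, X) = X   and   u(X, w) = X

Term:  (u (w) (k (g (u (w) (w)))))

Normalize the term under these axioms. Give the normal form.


normal form = (k (g (w)))

1. (u (w) (k (g (u (w) (w)))))  →  (k (g (u (w) (w))))
2. (k (g (u (w) (w))))  →  (k (g (w)))


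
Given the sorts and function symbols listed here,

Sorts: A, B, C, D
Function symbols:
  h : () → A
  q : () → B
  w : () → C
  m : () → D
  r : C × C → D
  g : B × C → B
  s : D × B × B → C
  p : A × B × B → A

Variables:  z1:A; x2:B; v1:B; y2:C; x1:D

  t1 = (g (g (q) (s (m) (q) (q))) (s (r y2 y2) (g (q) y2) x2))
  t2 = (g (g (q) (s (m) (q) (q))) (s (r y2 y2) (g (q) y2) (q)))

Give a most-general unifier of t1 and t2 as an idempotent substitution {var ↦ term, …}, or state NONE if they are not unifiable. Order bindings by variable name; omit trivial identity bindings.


{x2 ↦ (q)}


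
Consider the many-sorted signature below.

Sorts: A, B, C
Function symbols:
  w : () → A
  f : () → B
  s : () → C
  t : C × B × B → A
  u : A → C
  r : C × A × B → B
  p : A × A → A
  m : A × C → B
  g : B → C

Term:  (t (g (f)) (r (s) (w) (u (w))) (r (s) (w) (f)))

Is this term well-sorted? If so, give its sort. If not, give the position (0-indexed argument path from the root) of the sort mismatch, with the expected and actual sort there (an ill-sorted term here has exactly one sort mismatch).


    (f) : B
  (g (f)) : C
    (s) : C
    (w) : A
      (w) : A
    (u (w)) : C
  (r (s) (w) (u (w))) : ✗ arg 2 at [1, 2] has sort C, expected B
    (s) : C
    (w) : A
    (f) : B
  (r (s) (w) (f)) : B

ill-sorted at position [1, 2]: expected B, got C


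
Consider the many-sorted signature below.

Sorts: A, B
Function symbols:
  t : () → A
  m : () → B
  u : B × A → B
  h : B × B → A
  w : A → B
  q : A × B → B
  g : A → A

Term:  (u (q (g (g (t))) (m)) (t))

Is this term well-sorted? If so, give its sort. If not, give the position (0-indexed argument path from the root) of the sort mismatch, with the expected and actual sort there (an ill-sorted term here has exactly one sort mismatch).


        (t) : A
      (g (t)) : A
    (g (g (t))) : A
    (m) : B
  (q (g (g (t))) (m)) : B
  (t) : A
(u (q (g (g (t))) (m)) (t)) : B

well-sorted; sort = B


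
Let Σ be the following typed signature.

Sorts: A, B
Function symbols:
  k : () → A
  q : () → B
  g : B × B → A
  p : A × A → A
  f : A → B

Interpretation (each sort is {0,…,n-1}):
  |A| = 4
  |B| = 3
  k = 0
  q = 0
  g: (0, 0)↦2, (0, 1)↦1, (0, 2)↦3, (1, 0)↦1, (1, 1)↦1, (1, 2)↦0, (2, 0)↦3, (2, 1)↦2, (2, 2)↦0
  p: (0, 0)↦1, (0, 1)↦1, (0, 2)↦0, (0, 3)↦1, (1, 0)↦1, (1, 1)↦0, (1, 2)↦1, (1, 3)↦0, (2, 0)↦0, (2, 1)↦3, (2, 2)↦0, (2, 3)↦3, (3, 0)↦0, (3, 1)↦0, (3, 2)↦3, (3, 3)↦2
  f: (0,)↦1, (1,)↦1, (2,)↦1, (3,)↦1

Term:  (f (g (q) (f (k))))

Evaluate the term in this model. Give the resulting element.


value = 1

  q = 0
  k = 0
  (f (k)) = f(0,) = 1
  (g (q) (f (k))) = g(0, 1) = 1
  (f (g (q) (f (k)))) = f(1,) = 1


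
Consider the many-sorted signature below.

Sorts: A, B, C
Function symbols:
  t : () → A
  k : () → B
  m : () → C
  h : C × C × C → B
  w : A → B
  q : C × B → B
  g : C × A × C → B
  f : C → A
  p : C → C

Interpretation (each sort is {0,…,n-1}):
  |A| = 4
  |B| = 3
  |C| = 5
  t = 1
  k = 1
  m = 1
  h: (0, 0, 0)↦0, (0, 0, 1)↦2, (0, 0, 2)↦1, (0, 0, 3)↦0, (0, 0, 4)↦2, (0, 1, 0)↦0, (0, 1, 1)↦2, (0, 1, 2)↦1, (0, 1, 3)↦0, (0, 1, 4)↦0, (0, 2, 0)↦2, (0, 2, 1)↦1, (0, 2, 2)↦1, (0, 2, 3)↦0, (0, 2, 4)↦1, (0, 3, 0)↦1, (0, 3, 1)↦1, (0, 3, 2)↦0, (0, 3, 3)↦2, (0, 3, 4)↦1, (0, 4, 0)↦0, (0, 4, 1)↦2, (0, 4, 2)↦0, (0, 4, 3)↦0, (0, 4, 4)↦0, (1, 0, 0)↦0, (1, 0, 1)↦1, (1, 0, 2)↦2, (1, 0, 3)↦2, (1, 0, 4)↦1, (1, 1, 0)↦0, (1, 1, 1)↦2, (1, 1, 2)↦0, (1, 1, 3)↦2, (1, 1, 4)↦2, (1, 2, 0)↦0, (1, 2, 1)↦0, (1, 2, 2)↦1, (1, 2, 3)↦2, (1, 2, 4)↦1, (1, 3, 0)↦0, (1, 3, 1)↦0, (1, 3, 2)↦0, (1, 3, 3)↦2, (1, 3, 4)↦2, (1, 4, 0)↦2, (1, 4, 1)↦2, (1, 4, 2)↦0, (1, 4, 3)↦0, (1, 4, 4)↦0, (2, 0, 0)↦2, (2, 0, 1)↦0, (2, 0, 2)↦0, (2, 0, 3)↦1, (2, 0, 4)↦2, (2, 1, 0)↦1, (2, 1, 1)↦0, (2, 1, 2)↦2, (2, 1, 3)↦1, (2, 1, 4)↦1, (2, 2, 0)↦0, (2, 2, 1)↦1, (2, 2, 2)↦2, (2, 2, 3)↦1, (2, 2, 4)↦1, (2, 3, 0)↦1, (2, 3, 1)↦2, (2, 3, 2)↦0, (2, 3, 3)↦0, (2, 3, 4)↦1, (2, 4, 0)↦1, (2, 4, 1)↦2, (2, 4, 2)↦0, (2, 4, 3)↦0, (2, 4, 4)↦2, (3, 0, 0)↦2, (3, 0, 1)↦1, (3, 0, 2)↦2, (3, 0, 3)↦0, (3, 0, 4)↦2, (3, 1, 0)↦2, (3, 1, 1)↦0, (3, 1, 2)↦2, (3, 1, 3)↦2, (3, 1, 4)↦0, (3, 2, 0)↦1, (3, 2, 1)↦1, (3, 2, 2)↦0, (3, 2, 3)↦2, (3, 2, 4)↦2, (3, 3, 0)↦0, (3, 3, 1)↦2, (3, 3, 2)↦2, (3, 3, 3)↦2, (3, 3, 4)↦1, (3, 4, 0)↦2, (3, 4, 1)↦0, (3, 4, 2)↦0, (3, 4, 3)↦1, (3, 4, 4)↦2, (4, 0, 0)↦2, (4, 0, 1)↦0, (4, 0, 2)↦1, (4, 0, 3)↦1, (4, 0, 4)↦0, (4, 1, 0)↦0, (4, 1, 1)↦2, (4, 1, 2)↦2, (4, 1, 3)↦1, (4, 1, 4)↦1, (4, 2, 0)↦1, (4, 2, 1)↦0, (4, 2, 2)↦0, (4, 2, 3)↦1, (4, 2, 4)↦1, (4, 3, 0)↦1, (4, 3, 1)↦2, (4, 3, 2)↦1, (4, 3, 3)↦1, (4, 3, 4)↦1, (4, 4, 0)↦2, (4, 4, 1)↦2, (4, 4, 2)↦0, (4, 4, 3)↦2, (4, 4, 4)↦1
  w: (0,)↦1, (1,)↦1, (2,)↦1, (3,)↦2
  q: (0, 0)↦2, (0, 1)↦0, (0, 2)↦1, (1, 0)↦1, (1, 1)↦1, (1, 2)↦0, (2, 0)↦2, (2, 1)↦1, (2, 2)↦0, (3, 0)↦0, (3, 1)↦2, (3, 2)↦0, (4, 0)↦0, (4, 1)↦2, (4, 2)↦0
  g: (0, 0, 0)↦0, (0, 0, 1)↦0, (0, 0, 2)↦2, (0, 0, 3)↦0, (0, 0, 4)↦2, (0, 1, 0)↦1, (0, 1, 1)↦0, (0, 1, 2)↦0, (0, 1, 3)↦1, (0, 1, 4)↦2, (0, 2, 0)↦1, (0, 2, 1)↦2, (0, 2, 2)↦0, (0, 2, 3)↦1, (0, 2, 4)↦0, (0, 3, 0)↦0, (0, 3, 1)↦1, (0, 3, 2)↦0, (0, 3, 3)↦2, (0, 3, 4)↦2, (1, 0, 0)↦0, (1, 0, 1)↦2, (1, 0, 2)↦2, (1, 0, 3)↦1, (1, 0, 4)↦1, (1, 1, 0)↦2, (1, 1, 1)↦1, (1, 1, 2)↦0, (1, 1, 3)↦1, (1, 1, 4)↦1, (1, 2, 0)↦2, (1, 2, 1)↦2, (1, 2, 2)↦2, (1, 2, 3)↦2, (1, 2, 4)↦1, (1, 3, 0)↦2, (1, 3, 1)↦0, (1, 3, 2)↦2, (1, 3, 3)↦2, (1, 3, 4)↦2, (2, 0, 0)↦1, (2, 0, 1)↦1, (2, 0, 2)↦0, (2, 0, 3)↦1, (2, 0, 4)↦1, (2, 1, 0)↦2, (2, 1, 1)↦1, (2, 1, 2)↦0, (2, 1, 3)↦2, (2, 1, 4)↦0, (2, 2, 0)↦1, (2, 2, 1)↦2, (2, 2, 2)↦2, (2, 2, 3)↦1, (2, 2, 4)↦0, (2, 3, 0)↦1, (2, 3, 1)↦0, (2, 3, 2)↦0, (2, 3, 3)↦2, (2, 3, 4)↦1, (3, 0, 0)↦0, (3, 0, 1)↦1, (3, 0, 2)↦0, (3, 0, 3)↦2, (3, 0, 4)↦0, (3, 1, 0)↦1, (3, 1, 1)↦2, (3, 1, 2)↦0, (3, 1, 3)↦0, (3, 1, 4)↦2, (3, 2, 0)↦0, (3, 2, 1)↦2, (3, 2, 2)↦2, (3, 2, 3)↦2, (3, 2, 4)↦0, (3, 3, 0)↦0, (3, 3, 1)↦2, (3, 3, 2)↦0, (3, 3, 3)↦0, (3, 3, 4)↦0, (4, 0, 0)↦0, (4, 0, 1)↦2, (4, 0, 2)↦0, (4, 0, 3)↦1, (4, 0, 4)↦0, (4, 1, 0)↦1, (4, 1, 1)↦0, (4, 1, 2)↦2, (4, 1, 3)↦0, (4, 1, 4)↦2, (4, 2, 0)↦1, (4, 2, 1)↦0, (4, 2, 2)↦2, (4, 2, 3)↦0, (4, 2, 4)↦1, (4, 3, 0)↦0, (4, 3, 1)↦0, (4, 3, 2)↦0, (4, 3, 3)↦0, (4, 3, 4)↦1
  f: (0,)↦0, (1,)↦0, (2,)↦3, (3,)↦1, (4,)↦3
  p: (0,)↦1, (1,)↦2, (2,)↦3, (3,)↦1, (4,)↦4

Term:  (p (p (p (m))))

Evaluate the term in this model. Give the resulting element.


value = 1

  m = 1
  (p (m)) = p(1,) = 2
  (p (p (m))) = p(2,) = 3
  (p (p (p (m)))) = p(3,) = 1


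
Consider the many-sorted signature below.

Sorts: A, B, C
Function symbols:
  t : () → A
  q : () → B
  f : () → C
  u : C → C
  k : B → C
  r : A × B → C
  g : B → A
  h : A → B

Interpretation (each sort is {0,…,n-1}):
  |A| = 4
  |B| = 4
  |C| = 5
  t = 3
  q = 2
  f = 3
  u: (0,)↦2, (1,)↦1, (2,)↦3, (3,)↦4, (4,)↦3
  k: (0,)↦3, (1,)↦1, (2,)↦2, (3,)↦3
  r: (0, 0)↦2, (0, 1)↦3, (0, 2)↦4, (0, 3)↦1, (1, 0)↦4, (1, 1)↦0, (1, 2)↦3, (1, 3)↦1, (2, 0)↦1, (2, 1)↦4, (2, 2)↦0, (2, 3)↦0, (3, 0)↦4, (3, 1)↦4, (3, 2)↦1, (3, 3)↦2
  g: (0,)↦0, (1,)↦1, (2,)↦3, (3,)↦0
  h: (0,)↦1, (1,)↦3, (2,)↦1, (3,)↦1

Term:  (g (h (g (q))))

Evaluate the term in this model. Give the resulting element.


  q = 2
  (g (q)) = g(2,) = 3
  (h (g (q))) = h(3,) = 1
  (g (h (g (q)))) = g(1,) = 1

value = 1


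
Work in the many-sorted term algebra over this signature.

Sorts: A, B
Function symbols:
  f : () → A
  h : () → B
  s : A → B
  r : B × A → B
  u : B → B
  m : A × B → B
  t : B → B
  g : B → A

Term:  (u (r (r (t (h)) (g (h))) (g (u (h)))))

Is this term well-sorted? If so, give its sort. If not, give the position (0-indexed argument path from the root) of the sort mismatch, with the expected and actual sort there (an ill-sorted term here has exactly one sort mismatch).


        (h) : B
      (t (h)) : B
        (h) : B
      (g (h)) : A
    (r (t (h)) (g (h))) : B
        (h) : B
      (u (h)) : B
    (g (u (h))) : A
  (r (r (t (h)) (g (h))) (g (u (h)))) : B
(u (r (r (t (h)) (g (h))) (g (u (h))))) : B

well-sorted; sort = B


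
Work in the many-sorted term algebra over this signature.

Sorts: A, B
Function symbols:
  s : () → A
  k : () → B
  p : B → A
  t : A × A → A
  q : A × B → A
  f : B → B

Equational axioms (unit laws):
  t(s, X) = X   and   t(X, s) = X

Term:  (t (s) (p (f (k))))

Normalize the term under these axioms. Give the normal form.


normal form = (p (f (k)))

1. (t (s) (p (f (k))))  →  (p (f (k)))


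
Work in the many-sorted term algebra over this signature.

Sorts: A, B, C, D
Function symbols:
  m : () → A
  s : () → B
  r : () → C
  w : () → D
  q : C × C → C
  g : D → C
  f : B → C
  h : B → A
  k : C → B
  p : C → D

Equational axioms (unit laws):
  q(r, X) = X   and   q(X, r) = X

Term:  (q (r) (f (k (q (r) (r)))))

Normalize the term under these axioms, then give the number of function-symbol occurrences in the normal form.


1. (q (r) (f (k (q (r) (r)))))  →  (f (k (q (r) (r))))
2. (f (k (q (r) (r))))  →  (f (k (r)))
normal form: (f (k (r)))

size = 3


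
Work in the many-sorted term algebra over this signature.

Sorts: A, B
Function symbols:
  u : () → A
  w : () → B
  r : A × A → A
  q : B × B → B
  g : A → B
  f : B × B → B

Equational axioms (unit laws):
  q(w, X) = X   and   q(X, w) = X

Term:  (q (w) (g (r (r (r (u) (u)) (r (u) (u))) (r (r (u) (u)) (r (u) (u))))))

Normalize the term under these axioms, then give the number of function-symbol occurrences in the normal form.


size = 16

1. (q (w) (g (r (r (r (u) (u)) (r (u) (u))) (r (r (u) (u)) (r (u) (u))))))  →  (g (r (r (r (u) (u)) (r (u) (u))) (r (r (u) (u)) (r (u) (u)))))
normal form: (g (r (r (r (u) (u)) (r (u) (u))) (r (r (u) (u)) (r (u) (u)))))


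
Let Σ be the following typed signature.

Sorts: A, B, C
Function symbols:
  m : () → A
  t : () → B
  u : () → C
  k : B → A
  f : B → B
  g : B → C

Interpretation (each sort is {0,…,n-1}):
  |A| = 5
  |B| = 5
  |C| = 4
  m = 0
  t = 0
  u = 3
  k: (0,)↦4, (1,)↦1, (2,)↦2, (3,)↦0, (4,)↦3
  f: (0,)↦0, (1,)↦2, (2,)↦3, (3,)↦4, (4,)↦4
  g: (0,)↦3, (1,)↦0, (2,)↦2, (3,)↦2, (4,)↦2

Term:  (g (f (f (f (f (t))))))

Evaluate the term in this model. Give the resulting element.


  t = 0
  (f (t)) = f(0,) = 0
  (f (f (t))) = f(0,) = 0
  (f (f (f (t)))) = f(0,) = 0
  (f (f (f (f (t))))) = f(0,) = 0
  (g (f (f (f (f (t)))))) = g(0,) = 3

value = 3


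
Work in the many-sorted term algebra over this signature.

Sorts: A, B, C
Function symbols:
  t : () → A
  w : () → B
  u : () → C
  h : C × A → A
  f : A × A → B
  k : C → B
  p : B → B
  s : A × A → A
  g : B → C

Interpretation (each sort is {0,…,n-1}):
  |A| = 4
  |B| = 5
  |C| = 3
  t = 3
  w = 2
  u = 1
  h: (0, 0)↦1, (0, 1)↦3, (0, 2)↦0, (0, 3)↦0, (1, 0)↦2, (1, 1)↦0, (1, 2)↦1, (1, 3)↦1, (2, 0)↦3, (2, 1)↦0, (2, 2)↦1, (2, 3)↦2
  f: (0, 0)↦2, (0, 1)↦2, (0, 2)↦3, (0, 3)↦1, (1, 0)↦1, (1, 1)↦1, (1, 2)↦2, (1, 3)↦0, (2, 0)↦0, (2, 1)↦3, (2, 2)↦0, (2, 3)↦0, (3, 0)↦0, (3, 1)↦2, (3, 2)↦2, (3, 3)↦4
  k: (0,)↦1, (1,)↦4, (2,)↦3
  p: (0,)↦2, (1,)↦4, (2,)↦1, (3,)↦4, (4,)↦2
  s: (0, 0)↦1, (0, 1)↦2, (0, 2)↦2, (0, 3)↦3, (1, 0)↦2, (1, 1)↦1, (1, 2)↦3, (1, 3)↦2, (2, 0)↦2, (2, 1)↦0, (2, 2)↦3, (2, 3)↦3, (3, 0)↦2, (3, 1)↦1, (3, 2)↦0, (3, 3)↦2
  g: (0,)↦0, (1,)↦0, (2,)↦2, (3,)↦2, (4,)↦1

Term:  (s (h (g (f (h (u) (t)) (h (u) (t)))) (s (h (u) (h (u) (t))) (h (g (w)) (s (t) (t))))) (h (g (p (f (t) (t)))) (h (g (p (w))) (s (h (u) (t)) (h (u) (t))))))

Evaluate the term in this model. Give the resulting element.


  u = 1
  t = 3
  (h (u) (t)) = h(1, 3) = 1
  u = 1
  t = 3
  (h (u) (t)) = h(1, 3) = 1
  (f (h (u) (t)) (h (u) (t))) = f(1, 1) = 1
  (g (f (h (u) (t)) (h (u) (t)))) = g(1,) = 0
  u = 1
  u = 1
  t = 3
  (h (u) (t)) = h(1, 3) = 1
  (h (u) (h (u) (t))) = h(1, 1) = 0
  w = 2
  (g (w)) = g(2,) = 2
  t = 3
  t = 3
  (s (t) (t)) = s(3, 3) = 2
  (h (g (w)) (s (t) (t))) = h(2, 2) = 1
  (s (h (u) (h (u) (t))) (h (g (w)) (s (t) (t)))) = s(0, 1) = 2
  (h (g (f (h (u) (t)) (h (u) (t)))) (s (h (u) (h (u) (t))) (h (g (w)) (s (t) (t))))) = h(0, 2) = 0
  t = 3
  t = 3
  (f (t) (t)) = f(3, 3) = 4
  (p (f (t) (t))) = p(4,) = 2
  (g (p (f (t) (t)))) = g(2,) = 2
  w = 2
  (p (w)) = p(2,) = 1
  (g (p (w))) = g(1,) = 0
  u = 1
  t = 3
  (h (u) (t)) = h(1, 3) = 1
  u = 1
  t = 3
  (h (u) (t)) = h(1, 3) = 1
  (s (h (u) (t)) (h (u) (t))) = s(1, 1) = 1
  (h (g (p (w))) (s (h (u) (t)) (h (u) (t)))) = h(0, 1) = 3
  (h (g (p (f (t) (t)))) (h (g (p (w))) (s (h (u) (t)) (h (u) (t))))) = h(2, 3) = 2
  (s (h (g (f (h (u) (t)) (h (u) (t)))) (s (h (u) (h (u) (t))) (h (g (w)) (s (t) (t))))) (h (g (p (f (t) (t)))) (h (g (p (w))) (s (h (u) (t)) (h (u) (t)))))) = s(0, 2) = 2

value = 2
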